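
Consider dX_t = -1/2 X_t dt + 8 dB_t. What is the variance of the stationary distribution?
lim Var(X_t) = 64

The OU SDE dX = -theta X dt + sigma dB admits the integrating factor exp(theta t): d(exp(theta t) X_t) = sigma exp(theta t) dB_t. Integrating from 0 to t gives X_t = x_0 * exp(-theta t) + sigma * int_0^t exp(-theta (t-s)) dB_s for any initial x_0. The Itô integral has variance (by the Itô isometry) sigma^2 * int_0^t exp(-2 theta (t - s)) ds = sigma^2 * (1 - exp(-2 theta t)) / (2 theta), independent of x_0.
With theta = 1/2, sigma = 8:
  Var(X_t) = (8)^2 * (1 - exp(-2*1/2 t)) / (2 * 1/2) = 64 - 64*exp(-t).
As t -> infinity, exp(-2*1/2 t) -> 0, so the stationary variance is sigma^2 / (2 theta) = 64.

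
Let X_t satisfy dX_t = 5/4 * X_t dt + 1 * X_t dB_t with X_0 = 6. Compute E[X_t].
E[X_t] = 6*exp(5*t/4)

For GBM dX = mu X dt + sigma X dB with X_0 = x_0, apply Itô to Y = log X: dY = (mu - sigma^2/2) dt + sigma dB, so Y_t = log(x_0) + (mu - sigma^2/2) t + sigma B_t and hence X_t = x_0 * exp((mu - sigma^2/2) t + sigma B_t).
With mu = 5/4, sigma = 1, x_0 = 6, this gives:
  X_t = 6 * exp((3/4) * t + (1) * B_t).
Since sigma*B_t ~ Normal(0, sigma^2 t), E[exp(sigma*B_t)] = exp(sigma^2 t / 2); so E[X_t] = x_0 * exp((mu - sigma^2/2) t) * exp(sigma^2 t / 2) = x_0 * exp(mu t) = 6*exp(5*t/4).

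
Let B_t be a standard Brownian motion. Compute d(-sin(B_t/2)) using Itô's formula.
d(-sin(B_t/2)) = (sin(B_t/2)/8) dt + (-cos(B_t/2)/2) dB_t

Itô's formula for f(B_t) gives d f(B_t) = f'(B_t) dB_t + (1/2) f''(B_t) dt. Compute derivatives of f(x) = -sin(x/2):
  f'(x)  = -cos(x/2)/2
  f''(x) = sin(x/2)/4
Substitute x = B_t and multiply the f'' term by 1/2:
  drift     = (1/2) * (sin(x/2)/4) evaluated at B_t = sin(B_t/2)/8
  diffusion = (-cos(x/2)/2) evaluated at B_t = -cos(B_t/2)/2
Therefore d(-sin(B_t/2)) = (sin(B_t/2)/8) dt + (-cos(B_t/2)/2) dB_t.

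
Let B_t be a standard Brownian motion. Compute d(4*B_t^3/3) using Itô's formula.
d(4*B_t^3/3) = (4*B_t) dt + (4*B_t^2) dB_t

Itô's formula for f(B_t) gives d f(B_t) = f'(B_t) dB_t + (1/2) f''(B_t) dt. Compute derivatives of f(x) = 4*x^3/3:
  f'(x)  = 4*x^2
  f''(x) = 8*x
Substitute x = B_t and multiply the f'' term by 1/2:
  drift     = (1/2) * (8*x) evaluated at B_t = 4*B_t
  diffusion = (4*x^2) evaluated at B_t = 4*B_t^2
Therefore d(4*B_t^3/3) = (4*B_t) dt + (4*B_t^2) dB_t.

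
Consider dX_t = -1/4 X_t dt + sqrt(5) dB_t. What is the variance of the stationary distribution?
lim Var(X_t) = 10

The OU SDE dX = -theta X dt + sigma dB admits the integrating factor exp(theta t): d(exp(theta t) X_t) = sigma exp(theta t) dB_t. Integrating from 0 to t gives X_t = x_0 * exp(-theta t) + sigma * int_0^t exp(-theta (t-s)) dB_s for any initial x_0. The Itô integral has variance (by the Itô isometry) sigma^2 * int_0^t exp(-2 theta (t - s)) ds = sigma^2 * (1 - exp(-2 theta t)) / (2 theta), independent of x_0.
With theta = 1/4, sigma = sqrt(5):
  Var(X_t) = (sqrt(5))^2 * (1 - exp(-2*1/4 t)) / (2 * 1/4) = 10 - 10*exp(-t/2).
As t -> infinity, exp(-2*1/4 t) -> 0, so the stationary variance is sigma^2 / (2 theta) = 10.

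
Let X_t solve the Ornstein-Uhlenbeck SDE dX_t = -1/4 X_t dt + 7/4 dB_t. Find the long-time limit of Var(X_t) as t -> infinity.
lim Var(X_t) = 49/8

The OU SDE dX = -theta X dt + sigma dB admits the integrating factor exp(theta t): d(exp(theta t) X_t) = sigma exp(theta t) dB_t. Integrating from 0 to t gives X_t = x_0 * exp(-theta t) + sigma * int_0^t exp(-theta (t-s)) dB_s for any initial x_0. The Itô integral has variance (by the Itô isometry) sigma^2 * int_0^t exp(-2 theta (t - s)) ds = sigma^2 * (1 - exp(-2 theta t)) / (2 theta), independent of x_0.
With theta = 1/4, sigma = 7/4:
  Var(X_t) = (7/4)^2 * (1 - exp(-2*1/4 t)) / (2 * 1/4) = 49/8 - 49*exp(-t/2)/8.
As t -> infinity, exp(-2*1/4 t) -> 0, so the stationary variance is sigma^2 / (2 theta) = 49/8.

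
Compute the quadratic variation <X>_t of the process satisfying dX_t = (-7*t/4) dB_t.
<X>_t = 49*t^3/48

For an Itô process dX_t = a(t) dt + b(t) dB_t, the quadratic variation is <X>_t = int_0^t b(s)^2 ds (the drift term does not contribute). Here b(s) = -7*s/4, so
  b(s)^2 = 49*s^2/16.
Integrating from 0 to t:
  <X>_t = int_0^t (49*s^2/16) ds = 49*t^3/48.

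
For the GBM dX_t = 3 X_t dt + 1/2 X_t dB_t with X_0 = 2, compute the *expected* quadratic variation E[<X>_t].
E[<X>_t] = 4*exp(25*t/4)/25 - 4/25

<X>_t = int_0^t ((1/2) * X_s)^2 ds. Taking expectation inside the integral: E[<X>_t] = (1/2)^2 * int_0^t E[X_s^2] ds. For GBM, E[X_s^2] = x_0^2 * exp((2 mu + sigma^2) s). Integrating:
  E[<X>_t] = (1/2)^2 * 2^2 * (exp((2*3 + (1/2)^2) t) - 1) / (2*3 + (1/2)^2)
           = (1/2)^2 * 2^2 * (exp((25/4) t) - 1) / (25/4) = 4*exp(25*t/4)/25 - 4/25.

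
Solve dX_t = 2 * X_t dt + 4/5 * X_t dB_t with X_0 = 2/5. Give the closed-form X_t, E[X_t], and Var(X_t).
X_t = 2/5 * exp((42/25) t + (4/5) B_t); E[X_t] = 2*exp(2*t)/5; Var(X_t) = 4*(exp(16*t/25) - 1)*exp(4*t)/25

For GBM dX = mu X dt + sigma X dB with X_0 = x_0, apply Itô to Y = log X: dY = (mu - sigma^2/2) dt + sigma dB, so Y_t = log(x_0) + (mu - sigma^2/2) t + sigma B_t and hence X_t = x_0 * exp((mu - sigma^2/2) t + sigma B_t).
With mu = 2, sigma = 4/5, x_0 = 2/5, this gives:
  X_t = 2/5 * exp((42/25) * t + (4/5) * B_t).
Since sigma*B_t ~ Normal(0, sigma^2 t), E[exp(sigma*B_t)] = exp(sigma^2 t / 2); so E[X_t] = x_0 * exp((mu - sigma^2/2) t) * exp(sigma^2 t / 2) = x_0 * exp(mu t) = 2*exp(2*t)/5.
Var(X_t) = E[X_t^2] - (E[X_t])^2 = x_0^2 * exp(2 mu t) * (exp(sigma^2 t) - 1) = 4*(exp(16*t/25) - 1)*exp(4*t)/25.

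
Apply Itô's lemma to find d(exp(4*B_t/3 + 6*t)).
d(exp(4*B_t/3 + 6*t)) = (62*exp(4*B_t/3 + 6*t)/9) dt + (4*exp(4*B_t/3 + 6*t)/3) dB_t

Itô's formula for f(t, x): d f(t, B_t) = (f_t + (1/2) f_xx) dt + f_x dB_t. Compute partials of f(t, x) = exp(6*t + 4*x/3):
  f_t(t,x)  = 6*exp(6*t + 4*x/3)
  f_x(t,x)  = 4*exp(6*t + 4*x/3)/3
  f_xx(t,x) = 16*exp(6*t + 4*x/3)/9
Assemble drift = f_t + (1/2) f_xx = 62*exp(6*t + 4*x/3)/9 and diffusion = f_x = 4*exp(6*t + 4*x/3)/3. Substituting x = B_t:
  d(exp(4*B_t/3 + 6*t)) = (62*exp(4*B_t/3 + 6*t)/9) dt + (4*exp(4*B_t/3 + 6*t)/3) dB_t.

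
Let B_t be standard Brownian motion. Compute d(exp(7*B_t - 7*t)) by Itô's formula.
d(exp(7*B_t - 7*t)) = (35*exp(7*B_t - 7*t)/2) dt + (7*exp(7*B_t - 7*t)) dB_t

Itô's formula for f(t, x): d f(t, B_t) = (f_t + (1/2) f_xx) dt + f_x dB_t. Compute partials of f(t, x) = exp(-7*t + 7*x):
  f_t(t,x)  = -7*exp(-7*t + 7*x)
  f_x(t,x)  = 7*exp(-7*t + 7*x)
  f_xx(t,x) = 49*exp(-7*t + 7*x)
Assemble drift = f_t + (1/2) f_xx = 35*exp(-7*t + 7*x)/2 and diffusion = f_x = 7*exp(-7*t + 7*x). Substituting x = B_t:
  d(exp(7*B_t - 7*t)) = (35*exp(7*B_t - 7*t)/2) dt + (7*exp(7*B_t - 7*t)) dB_t.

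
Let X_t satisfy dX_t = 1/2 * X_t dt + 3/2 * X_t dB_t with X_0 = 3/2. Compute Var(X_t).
Var(X_t) = 9*(exp(9*t/4) - 1)*exp(t)/4

For GBM dX = mu X dt + sigma X dB with X_0 = x_0, apply Itô to Y = log X: dY = (mu - sigma^2/2) dt + sigma dB, so Y_t = log(x_0) + (mu - sigma^2/2) t + sigma B_t and hence X_t = x_0 * exp((mu - sigma^2/2) t + sigma B_t).
With mu = 1/2, sigma = 3/2, x_0 = 3/2, this gives:
  X_t = 3/2 * exp((-5/8) * t + (3/2) * B_t).
Since sigma*B_t ~ Normal(0, sigma^2 t), E[exp(sigma*B_t)] = exp(sigma^2 t / 2); so E[X_t] = x_0 * exp((mu - sigma^2/2) t) * exp(sigma^2 t / 2) = x_0 * exp(mu t) = 3*exp(t/2)/2.
Var(X_t) = E[X_t^2] - (E[X_t])^2 = x_0^2 * exp(2 mu t) * (exp(sigma^2 t) - 1) = 9*(exp(9*t/4) - 1)*exp(t)/4.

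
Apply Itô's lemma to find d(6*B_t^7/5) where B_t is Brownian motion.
d(6*B_t^7/5) = (126*B_t^5/5) dt + (42*B_t^6/5) dB_t

Itô's formula for f(B_t) gives d f(B_t) = f'(B_t) dB_t + (1/2) f''(B_t) dt. Compute derivatives of f(x) = 6*x^7/5:
  f'(x)  = 42*x^6/5
  f''(x) = 252*x^5/5
Substitute x = B_t and multiply the f'' term by 1/2:
  drift     = (1/2) * (252*x^5/5) evaluated at B_t = 126*B_t^5/5
  diffusion = (42*x^6/5) evaluated at B_t = 42*B_t^6/5
Therefore d(6*B_t^7/5) = (126*B_t^5/5) dt + (42*B_t^6/5) dB_t.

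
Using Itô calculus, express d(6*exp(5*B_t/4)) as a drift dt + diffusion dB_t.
d(6*exp(5*B_t/4)) = (75*exp(5*B_t/4)/16) dt + (15*exp(5*B_t/4)/2) dB_t

Itô's formula for f(B_t) gives d f(B_t) = f'(B_t) dB_t + (1/2) f''(B_t) dt. Compute derivatives of f(x) = 6*exp(5*x/4):
  f'(x)  = 15*exp(5*x/4)/2
  f''(x) = 75*exp(5*x/4)/8
Substitute x = B_t and multiply the f'' term by 1/2:
  drift     = (1/2) * (75*exp(5*x/4)/8) evaluated at B_t = 75*exp(5*B_t/4)/16
  diffusion = (15*exp(5*x/4)/2) evaluated at B_t = 15*exp(5*B_t/4)/2
Therefore d(6*exp(5*B_t/4)) = (75*exp(5*B_t/4)/16) dt + (15*exp(5*B_t/4)/2) dB_t.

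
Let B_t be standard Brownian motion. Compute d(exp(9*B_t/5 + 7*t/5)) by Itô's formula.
d(exp(9*B_t/5 + 7*t/5)) = (151*exp(9*B_t/5 + 7*t/5)/50) dt + (9*exp(9*B_t/5 + 7*t/5)/5) dB_t

Itô's formula for f(t, x): d f(t, B_t) = (f_t + (1/2) f_xx) dt + f_x dB_t. Compute partials of f(t, x) = exp(7*t/5 + 9*x/5):
  f_t(t,x)  = 7*exp(7*t/5 + 9*x/5)/5
  f_x(t,x)  = 9*exp(7*t/5 + 9*x/5)/5
  f_xx(t,x) = 81*exp(7*t/5 + 9*x/5)/25
Assemble drift = f_t + (1/2) f_xx = 151*exp(7*t/5 + 9*x/5)/50 and diffusion = f_x = 9*exp(7*t/5 + 9*x/5)/5. Substituting x = B_t:
  d(exp(9*B_t/5 + 7*t/5)) = (151*exp(9*B_t/5 + 7*t/5)/50) dt + (9*exp(9*B_t/5 + 7*t/5)/5) dB_t.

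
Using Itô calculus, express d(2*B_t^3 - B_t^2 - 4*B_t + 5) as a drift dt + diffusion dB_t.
d(2*B_t^3 - B_t^2 - 4*B_t + 5) = (6*B_t - 1) dt + (6*B_t^2 - 2*B_t - 4) dB_t

Itô's formula for f(B_t) gives d f(B_t) = f'(B_t) dB_t + (1/2) f''(B_t) dt. Compute derivatives of f(x) = 2*x^3 - x^2 - 4*x + 5:
  f'(x)  = 6*x^2 - 2*x - 4
  f''(x) = 12*x - 2
Substitute x = B_t and multiply the f'' term by 1/2:
  drift     = (1/2) * (12*x - 2) evaluated at B_t = 6*B_t - 1
  diffusion = (6*x^2 - 2*x - 4) evaluated at B_t = 6*B_t^2 - 2*B_t - 4
Therefore d(2*B_t^3 - B_t^2 - 4*B_t + 5) = (6*B_t - 1) dt + (6*B_t^2 - 2*B_t - 4) dB_t.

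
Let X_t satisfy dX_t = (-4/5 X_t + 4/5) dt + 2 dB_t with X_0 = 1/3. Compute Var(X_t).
Var(X_t) = 5/2 - 5*exp(-8*t/5)/2

The variance V(t) = Var(X_t) satisfies V'(t) = 2 a V(t) + c^2 with V(0) = 0 (drift coefficient is linear in X, diffusion is constant). With a = -4/5, c = 2, the solution is
  V(t) = (c^2 / (2 a)) * (exp(2 a t) - 1)
       = (2^2 / (2*(-4/5))) * (exp((-8/5) t) - 1)
       = 5/2 - 5*exp(-8*t/5)/2.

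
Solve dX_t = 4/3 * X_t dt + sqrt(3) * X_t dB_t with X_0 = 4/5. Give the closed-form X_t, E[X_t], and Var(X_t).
X_t = 4/5 * exp((-1/6) t + (sqrt(3)) B_t); E[X_t] = 4*exp(4*t/3)/5; Var(X_t) = 16*(exp(3*t) - 1)*exp(8*t/3)/25

For GBM dX = mu X dt + sigma X dB with X_0 = x_0, apply Itô to Y = log X: dY = (mu - sigma^2/2) dt + sigma dB, so Y_t = log(x_0) + (mu - sigma^2/2) t + sigma B_t and hence X_t = x_0 * exp((mu - sigma^2/2) t + sigma B_t).
With mu = 4/3, sigma = sqrt(3), x_0 = 4/5, this gives:
  X_t = 4/5 * exp((-1/6) * t + (sqrt(3)) * B_t).
Since sigma*B_t ~ Normal(0, sigma^2 t), E[exp(sigma*B_t)] = exp(sigma^2 t / 2); so E[X_t] = x_0 * exp((mu - sigma^2/2) t) * exp(sigma^2 t / 2) = x_0 * exp(mu t) = 4*exp(4*t/3)/5.
Var(X_t) = E[X_t^2] - (E[X_t])^2 = x_0^2 * exp(2 mu t) * (exp(sigma^2 t) - 1) = 16*(exp(3*t) - 1)*exp(8*t/3)/25.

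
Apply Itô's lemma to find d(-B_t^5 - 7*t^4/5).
d(-B_t^5 - 7*t^4/5) = (-10*B_t^3 - 28*t^3/5) dt + (-5*B_t^4) dB_t

Itô's formula for f(t, x): d f(t, B_t) = (f_t + (1/2) f_xx) dt + f_x dB_t. Compute partials of f(t, x) = -7*t^4/5 - x^5:
  f_t(t,x)  = -28*t^3/5
  f_x(t,x)  = -5*x^4
  f_xx(t,x) = -20*x^3
Assemble drift = f_t + (1/2) f_xx = -28*t^3/5 - 10*x^3 and diffusion = f_x = -5*x^4. Substituting x = B_t:
  d(-B_t^5 - 7*t^4/5) = (-10*B_t^3 - 28*t^3/5) dt + (-5*B_t^4) dB_t.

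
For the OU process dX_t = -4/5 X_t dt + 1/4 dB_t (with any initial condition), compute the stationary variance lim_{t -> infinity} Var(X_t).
lim Var(X_t) = 5/128

The OU SDE dX = -theta X dt + sigma dB admits the integrating factor exp(theta t): d(exp(theta t) X_t) = sigma exp(theta t) dB_t. Integrating from 0 to t gives X_t = x_0 * exp(-theta t) + sigma * int_0^t exp(-theta (t-s)) dB_s for any initial x_0. The Itô integral has variance (by the Itô isometry) sigma^2 * int_0^t exp(-2 theta (t - s)) ds = sigma^2 * (1 - exp(-2 theta t)) / (2 theta), independent of x_0.
With theta = 4/5, sigma = 1/4:
  Var(X_t) = (1/4)^2 * (1 - exp(-2*4/5 t)) / (2 * 4/5) = 5/128 - 5*exp(-8*t/5)/128.
As t -> infinity, exp(-2*4/5 t) -> 0, so the stationary variance is sigma^2 / (2 theta) = 5/128.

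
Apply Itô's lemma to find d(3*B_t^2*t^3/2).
d(3*B_t^2*t^3/2) = (3*t^2*(3*B_t^2 + t)/2) dt + (3*B_t*t^3) dB_t

Itô's formula for f(t, x): d f(t, B_t) = (f_t + (1/2) f_xx) dt + f_x dB_t. Compute partials of f(t, x) = 3*t^3*x^2/2:
  f_t(t,x)  = 9*t^2*x^2/2
  f_x(t,x)  = 3*t^3*x
  f_xx(t,x) = 3*t^3
Assemble drift = f_t + (1/2) f_xx = 3*t^2*(t + 3*x^2)/2 and diffusion = f_x = 3*t^3*x. Substituting x = B_t:
  d(3*B_t^2*t^3/2) = (3*t^2*(3*B_t^2 + t)/2) dt + (3*B_t*t^3) dB_t.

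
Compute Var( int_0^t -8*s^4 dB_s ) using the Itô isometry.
Var = 64*t^9/9

The Itô integral of a deterministic integrand f(s) has mean 0 because each increment f(s) * (B_{s+ds} - B_s) has mean 0. By the Itô isometry:
  Var( int_0^t f(s) dB_s ) = E[ (int_0^t f(s) dB_s)^2 ] = int_0^t f(s)^2 ds.
Here f(s) = -8*s^4, so f(s)^2 = 64*s^8. Integrate:
  int_0^t (64*s^8) ds = 64*t^9/9.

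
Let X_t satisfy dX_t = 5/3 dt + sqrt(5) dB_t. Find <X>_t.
<X>_t = 5*t

For an Itô process dX_t = a(t) dt + b(t) dB_t, the quadratic variation is <X>_t = int_0^t b(s)^2 ds (the drift term does not contribute). Here b(s) = sqrt(5), so
  b(s)^2 = 5.
Integrating from 0 to t:
  <X>_t = int_0^t (5) ds = 5*t.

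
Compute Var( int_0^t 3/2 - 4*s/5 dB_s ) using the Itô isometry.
Var = t*(64*t^2 - 360*t + 675)/300

The Itô integral of a deterministic integrand f(s) has mean 0 because each increment f(s) * (B_{s+ds} - B_s) has mean 0. By the Itô isometry:
  Var( int_0^t f(s) dB_s ) = E[ (int_0^t f(s) dB_s)^2 ] = int_0^t f(s)^2 ds.
Here f(s) = 3/2 - 4*s/5, so f(s)^2 = (8*s - 15)^2/100. Integrate:
  int_0^t ((8*s - 15)^2/100) ds = t*(64*t^2 - 360*t + 675)/300.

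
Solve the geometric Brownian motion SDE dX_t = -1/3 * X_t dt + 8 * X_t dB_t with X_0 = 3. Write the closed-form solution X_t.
X_t = 3 * exp((-97/3) * t + (8) * B_t)

For GBM dX = mu X dt + sigma X dB with X_0 = x_0, apply Itô to Y = log X: dY = (mu - sigma^2/2) dt + sigma dB, so Y_t = log(x_0) + (mu - sigma^2/2) t + sigma B_t and hence X_t = x_0 * exp((mu - sigma^2/2) t + sigma B_t).
With mu = -1/3, sigma = 8, x_0 = 3, this gives:
  X_t = 3 * exp((-97/3) * t + (8) * B_t).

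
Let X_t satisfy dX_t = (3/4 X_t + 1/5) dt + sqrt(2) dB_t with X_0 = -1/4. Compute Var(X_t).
Var(X_t) = 4*exp(3*t/2)/3 - 4/3

The variance V(t) = Var(X_t) satisfies V'(t) = 2 a V(t) + c^2 with V(0) = 0 (drift coefficient is linear in X, diffusion is constant). With a = 3/4, c = sqrt(2), the solution is
  V(t) = (c^2 / (2 a)) * (exp(2 a t) - 1)
       = (sqrt(2)^2 / (2*(3/4))) * (exp((3/2) t) - 1)
       = 4*exp(3*t/2)/3 - 4/3.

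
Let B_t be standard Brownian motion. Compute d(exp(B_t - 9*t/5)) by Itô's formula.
d(exp(B_t - 9*t/5)) = (-13*exp(B_t - 9*t/5)/10) dt + (exp(B_t - 9*t/5)) dB_t

Itô's formula for f(t, x): d f(t, B_t) = (f_t + (1/2) f_xx) dt + f_x dB_t. Compute partials of f(t, x) = exp(-9*t/5 + x):
  f_t(t,x)  = -9*exp(-9*t/5 + x)/5
  f_x(t,x)  = exp(-9*t/5 + x)
  f_xx(t,x) = exp(-9*t/5 + x)
Assemble drift = f_t + (1/2) f_xx = -13*exp(-9*t/5 + x)/10 and diffusion = f_x = exp(-9*t/5 + x). Substituting x = B_t:
  d(exp(B_t - 9*t/5)) = (-13*exp(B_t - 9*t/5)/10) dt + (exp(B_t - 9*t/5)) dB_t.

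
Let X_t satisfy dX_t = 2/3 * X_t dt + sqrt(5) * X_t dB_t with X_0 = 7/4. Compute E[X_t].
E[X_t] = 7*exp(2*t/3)/4

For GBM dX = mu X dt + sigma X dB with X_0 = x_0, apply Itô to Y = log X: dY = (mu - sigma^2/2) dt + sigma dB, so Y_t = log(x_0) + (mu - sigma^2/2) t + sigma B_t and hence X_t = x_0 * exp((mu - sigma^2/2) t + sigma B_t).
With mu = 2/3, sigma = sqrt(5), x_0 = 7/4, this gives:
  X_t = 7/4 * exp((-11/6) * t + (sqrt(5)) * B_t).
Since sigma*B_t ~ Normal(0, sigma^2 t), E[exp(sigma*B_t)] = exp(sigma^2 t / 2); so E[X_t] = x_0 * exp((mu - sigma^2/2) t) * exp(sigma^2 t / 2) = x_0 * exp(mu t) = 7*exp(2*t/3)/4.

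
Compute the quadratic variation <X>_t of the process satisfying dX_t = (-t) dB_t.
<X>_t = t^3/3

For an Itô process dX_t = a(t) dt + b(t) dB_t, the quadratic variation is <X>_t = int_0^t b(s)^2 ds (the drift term does not contribute). Here b(s) = -s, so
  b(s)^2 = s^2.
Integrating from 0 to t:
  <X>_t = int_0^t (s^2) ds = t^3/3.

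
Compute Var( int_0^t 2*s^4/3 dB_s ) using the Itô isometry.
Var = 4*t^9/81

The Itô integral of a deterministic integrand f(s) has mean 0 because each increment f(s) * (B_{s+ds} - B_s) has mean 0. By the Itô isometry:
  Var( int_0^t f(s) dB_s ) = E[ (int_0^t f(s) dB_s)^2 ] = int_0^t f(s)^2 ds.
Here f(s) = 2*s^4/3, so f(s)^2 = 4*s^8/9. Integrate:
  int_0^t (4*s^8/9) ds = 4*t^9/81.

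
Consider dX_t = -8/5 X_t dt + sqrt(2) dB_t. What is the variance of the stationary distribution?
lim Var(X_t) = 5/8

The OU SDE dX = -theta X dt + sigma dB admits the integrating factor exp(theta t): d(exp(theta t) X_t) = sigma exp(theta t) dB_t. Integrating from 0 to t gives X_t = x_0 * exp(-theta t) + sigma * int_0^t exp(-theta (t-s)) dB_s for any initial x_0. The Itô integral has variance (by the Itô isometry) sigma^2 * int_0^t exp(-2 theta (t - s)) ds = sigma^2 * (1 - exp(-2 theta t)) / (2 theta), independent of x_0.
With theta = 8/5, sigma = sqrt(2):
  Var(X_t) = (sqrt(2))^2 * (1 - exp(-2*8/5 t)) / (2 * 8/5) = 5/8 - 5*exp(-16*t/5)/8.
As t -> infinity, exp(-2*8/5 t) -> 0, so the stationary variance is sigma^2 / (2 theta) = 5/8.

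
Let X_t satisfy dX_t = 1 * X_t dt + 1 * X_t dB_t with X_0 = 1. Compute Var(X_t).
Var(X_t) = (exp(t) - 1)*exp(2*t)

For GBM dX = mu X dt + sigma X dB with X_0 = x_0, apply Itô to Y = log X: dY = (mu - sigma^2/2) dt + sigma dB, so Y_t = log(x_0) + (mu - sigma^2/2) t + sigma B_t and hence X_t = x_0 * exp((mu - sigma^2/2) t + sigma B_t).
With mu = 1, sigma = 1, x_0 = 1, this gives:
  X_t = 1 * exp((1/2) * t + (1) * B_t).
Since sigma*B_t ~ Normal(0, sigma^2 t), E[exp(sigma*B_t)] = exp(sigma^2 t / 2); so E[X_t] = x_0 * exp((mu - sigma^2/2) t) * exp(sigma^2 t / 2) = x_0 * exp(mu t) = exp(t).
Var(X_t) = E[X_t^2] - (E[X_t])^2 = x_0^2 * exp(2 mu t) * (exp(sigma^2 t) - 1) = (exp(t) - 1)*exp(2*t).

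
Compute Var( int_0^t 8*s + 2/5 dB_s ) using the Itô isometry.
Var = 4*t*(400*t^2 + 60*t + 3)/75

The Itô integral of a deterministic integrand f(s) has mean 0 because each increment f(s) * (B_{s+ds} - B_s) has mean 0. By the Itô isometry:
  Var( int_0^t f(s) dB_s ) = E[ (int_0^t f(s) dB_s)^2 ] = int_0^t f(s)^2 ds.
Here f(s) = 8*s + 2/5, so f(s)^2 = 4*(20*s + 1)^2/25. Integrate:
  int_0^t (4*(20*s + 1)^2/25) ds = 4*t*(400*t^2 + 60*t + 3)/75.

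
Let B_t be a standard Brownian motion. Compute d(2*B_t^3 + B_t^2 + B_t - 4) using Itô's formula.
d(2*B_t^3 + B_t^2 + B_t - 4) = (6*B_t + 1) dt + (6*B_t^2 + 2*B_t + 1) dB_t

Itô's formula for f(B_t) gives d f(B_t) = f'(B_t) dB_t + (1/2) f''(B_t) dt. Compute derivatives of f(x) = 2*x^3 + x^2 + x - 4:
  f'(x)  = 6*x^2 + 2*x + 1
  f''(x) = 12*x + 2
Substitute x = B_t and multiply the f'' term by 1/2:
  drift     = (1/2) * (12*x + 2) evaluated at B_t = 6*B_t + 1
  diffusion = (6*x^2 + 2*x + 1) evaluated at B_t = 6*B_t^2 + 2*B_t + 1
Therefore d(2*B_t^3 + B_t^2 + B_t - 4) = (6*B_t + 1) dt + (6*B_t^2 + 2*B_t + 1) dB_t.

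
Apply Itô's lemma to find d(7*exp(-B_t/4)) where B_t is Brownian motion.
d(7*exp(-B_t/4)) = (7*exp(-B_t/4)/32) dt + (-7*exp(-B_t/4)/4) dB_t

Itô's formula for f(B_t) gives d f(B_t) = f'(B_t) dB_t + (1/2) f''(B_t) dt. Compute derivatives of f(x) = 7*exp(-x/4):
  f'(x)  = -7*exp(-x/4)/4
  f''(x) = 7*exp(-x/4)/16
Substitute x = B_t and multiply the f'' term by 1/2:
  drift     = (1/2) * (7*exp(-x/4)/16) evaluated at B_t = 7*exp(-B_t/4)/32
  diffusion = (-7*exp(-x/4)/4) evaluated at B_t = -7*exp(-B_t/4)/4
Therefore d(7*exp(-B_t/4)) = (7*exp(-B_t/4)/32) dt + (-7*exp(-B_t/4)/4) dB_t.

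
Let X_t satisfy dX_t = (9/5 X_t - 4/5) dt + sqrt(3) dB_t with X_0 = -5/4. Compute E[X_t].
E[X_t] = 4/9 - 61*exp(9*t/5)/36

Taking expectations and using E[dB_t] = 0, the mean m(t) = E[X_t] satisfies the ODE m'(t) = a m(t) + b with m(0) = x_0. With a = 9/5, b = -4/5, x_0 = -5/4, the solution is
  m(t) = x_0 * exp(a t) + (b/a) * (exp(a t) - 1)
       = (-5/4) * exp((9/5) t) + ((-4/5)/(9/5)) * (exp((9/5) t) - 1)
       = 4/9 - 61*exp(9*t/5)/36.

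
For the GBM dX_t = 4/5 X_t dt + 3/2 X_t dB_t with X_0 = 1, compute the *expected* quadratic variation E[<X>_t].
E[<X>_t] = 45*exp(77*t/20)/77 - 45/77

<X>_t = int_0^t ((3/2) * X_s)^2 ds. Taking expectation inside the integral: E[<X>_t] = (3/2)^2 * int_0^t E[X_s^2] ds. For GBM, E[X_s^2] = x_0^2 * exp((2 mu + sigma^2) s). Integrating:
  E[<X>_t] = (3/2)^2 * 1^2 * (exp((2*(4/5) + (3/2)^2) t) - 1) / (2*(4/5) + (3/2)^2)
           = (3/2)^2 * 1^2 * (exp((77/20) t) - 1) / (77/20) = 45*exp(77*t/20)/77 - 45/77.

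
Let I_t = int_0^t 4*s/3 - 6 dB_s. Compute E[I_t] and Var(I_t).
E[I_t] = 0; Var(I_t) = 4*t*(4*t^2 - 54*t + 243)/27

The Itô integral of a deterministic integrand f(s) has mean 0 because each increment f(s) * (B_{s+ds} - B_s) has mean 0. By the Itô isometry:
  Var( int_0^t f(s) dB_s ) = E[ (int_0^t f(s) dB_s)^2 ] = int_0^t f(s)^2 ds.
Here f(s) = 4*s/3 - 6, so f(s)^2 = 4*(2*s - 9)^2/9. Integrate:
  int_0^t (4*(2*s - 9)^2/9) ds = 4*t*(4*t^2 - 54*t + 243)/27.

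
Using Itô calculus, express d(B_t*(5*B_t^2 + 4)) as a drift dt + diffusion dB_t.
d(B_t*(5*B_t^2 + 4)) = (15*B_t) dt + (15*B_t^2 + 4) dB_t

Itô's formula for f(B_t) gives d f(B_t) = f'(B_t) dB_t + (1/2) f''(B_t) dt. Compute derivatives of f(x) = x*(5*x^2 + 4):
  f'(x)  = 15*x^2 + 4
  f''(x) = 30*x
Substitute x = B_t and multiply the f'' term by 1/2:
  drift     = (1/2) * (30*x) evaluated at B_t = 15*B_t
  diffusion = (15*x^2 + 4) evaluated at B_t = 15*B_t^2 + 4
Therefore d(B_t*(5*B_t^2 + 4)) = (15*B_t) dt + (15*B_t^2 + 4) dB_t.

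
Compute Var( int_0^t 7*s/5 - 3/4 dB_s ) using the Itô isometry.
Var = t*(784*t^2 - 1260*t + 675)/1200

The Itô integral of a deterministic integrand f(s) has mean 0 because each increment f(s) * (B_{s+ds} - B_s) has mean 0. By the Itô isometry:
  Var( int_0^t f(s) dB_s ) = E[ (int_0^t f(s) dB_s)^2 ] = int_0^t f(s)^2 ds.
Here f(s) = 7*s/5 - 3/4, so f(s)^2 = (28*s - 15)^2/400. Integrate:
  int_0^t ((28*s - 15)^2/400) ds = t*(784*t^2 - 1260*t + 675)/1200.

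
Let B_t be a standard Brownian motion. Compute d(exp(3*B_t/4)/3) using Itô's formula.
d(exp(3*B_t/4)/3) = (3*exp(3*B_t/4)/32) dt + (exp(3*B_t/4)/4) dB_t

Itô's formula for f(B_t) gives d f(B_t) = f'(B_t) dB_t + (1/2) f''(B_t) dt. Compute derivatives of f(x) = exp(3*x/4)/3:
  f'(x)  = exp(3*x/4)/4
  f''(x) = 3*exp(3*x/4)/16
Substitute x = B_t and multiply the f'' term by 1/2:
  drift     = (1/2) * (3*exp(3*x/4)/16) evaluated at B_t = 3*exp(3*B_t/4)/32
  diffusion = (exp(3*x/4)/4) evaluated at B_t = exp(3*B_t/4)/4
Therefore d(exp(3*B_t/4)/3) = (3*exp(3*B_t/4)/32) dt + (exp(3*B_t/4)/4) dB_t.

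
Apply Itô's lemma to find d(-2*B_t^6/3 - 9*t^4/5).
d(-2*B_t^6/3 - 9*t^4/5) = (-10*B_t^4 - 36*t^3/5) dt + (-4*B_t^5) dB_t

Itô's formula for f(t, x): d f(t, B_t) = (f_t + (1/2) f_xx) dt + f_x dB_t. Compute partials of f(t, x) = -9*t^4/5 - 2*x^6/3:
  f_t(t,x)  = -36*t^3/5
  f_x(t,x)  = -4*x^5
  f_xx(t,x) = -20*x^4
Assemble drift = f_t + (1/2) f_xx = -36*t^3/5 - 10*x^4 and diffusion = f_x = -4*x^5. Substituting x = B_t:
  d(-2*B_t^6/3 - 9*t^4/5) = (-10*B_t^4 - 36*t^3/5) dt + (-4*B_t^5) dB_t.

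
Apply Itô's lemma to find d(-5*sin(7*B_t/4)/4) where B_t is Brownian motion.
d(-5*sin(7*B_t/4)/4) = (245*sin(7*B_t/4)/128) dt + (-35*cos(7*B_t/4)/16) dB_t

Itô's formula for f(B_t) gives d f(B_t) = f'(B_t) dB_t + (1/2) f''(B_t) dt. Compute derivatives of f(x) = -5*sin(7*x/4)/4:
  f'(x)  = -35*cos(7*x/4)/16
  f''(x) = 245*sin(7*x/4)/64
Substitute x = B_t and multiply the f'' term by 1/2:
  drift     = (1/2) * (245*sin(7*x/4)/64) evaluated at B_t = 245*sin(7*B_t/4)/128
  diffusion = (-35*cos(7*x/4)/16) evaluated at B_t = -35*cos(7*B_t/4)/16
Therefore d(-5*sin(7*B_t/4)/4) = (245*sin(7*B_t/4)/128) dt + (-35*cos(7*B_t/4)/16) dB_t.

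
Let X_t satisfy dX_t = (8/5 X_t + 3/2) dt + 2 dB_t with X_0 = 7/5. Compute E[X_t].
E[X_t] = 187*exp(8*t/5)/80 - 15/16

Taking expectations and using E[dB_t] = 0, the mean m(t) = E[X_t] satisfies the ODE m'(t) = a m(t) + b with m(0) = x_0. With a = 8/5, b = 3/2, x_0 = 7/5, the solution is
  m(t) = x_0 * exp(a t) + (b/a) * (exp(a t) - 1)
       = (7/5) * exp((8/5) t) + ((3/2)/(8/5)) * (exp((8/5) t) - 1)
       = 187*exp(8*t/5)/80 - 15/16.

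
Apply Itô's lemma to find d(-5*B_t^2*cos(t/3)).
d(-5*B_t^2*cos(t/3)) = (5*B_t^2*sin(t/3)/3 - 5*cos(t/3)) dt + (-10*B_t*cos(t/3)) dB_t

Itô's formula for f(t, x): d f(t, B_t) = (f_t + (1/2) f_xx) dt + f_x dB_t. Compute partials of f(t, x) = -5*x^2*cos(t/3):
  f_t(t,x)  = 5*x^2*sin(t/3)/3
  f_x(t,x)  = -10*x*cos(t/3)
  f_xx(t,x) = -10*cos(t/3)
Assemble drift = f_t + (1/2) f_xx = 5*x^2*sin(t/3)/3 - 5*cos(t/3) and diffusion = f_x = -10*x*cos(t/3). Substituting x = B_t:
  d(-5*B_t^2*cos(t/3)) = (5*B_t^2*sin(t/3)/3 - 5*cos(t/3)) dt + (-10*B_t*cos(t/3)) dB_t.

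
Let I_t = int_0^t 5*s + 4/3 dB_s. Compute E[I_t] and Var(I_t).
E[I_t] = 0; Var(I_t) = t*(75*t^2 + 60*t + 16)/9

The Itô integral of a deterministic integrand f(s) has mean 0 because each increment f(s) * (B_{s+ds} - B_s) has mean 0. By the Itô isometry:
  Var( int_0^t f(s) dB_s ) = E[ (int_0^t f(s) dB_s)^2 ] = int_0^t f(s)^2 ds.
Here f(s) = 5*s + 4/3, so f(s)^2 = (15*s + 4)^2/9. Integrate:
  int_0^t ((15*s + 4)^2/9) ds = t*(75*t^2 + 60*t + 16)/9.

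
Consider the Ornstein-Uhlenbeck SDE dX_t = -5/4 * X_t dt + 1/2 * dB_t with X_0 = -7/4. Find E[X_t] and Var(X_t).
E[X_t] = -7*exp(-5*t/4)/4; Var(X_t) = 1/10 - exp(-5*t/2)/10

The OU SDE dX = -theta X dt + sigma dB admits the integrating factor exp(theta t): d(exp(theta t) X_t) = sigma exp(theta t) dB_t. Integrating from 0 to t:
  X_t = x_0 * exp(-theta t) + sigma * int_0^t exp(-theta (t-s)) dB_s.
The Itô integral has mean 0 and (by the Itô isometry) variance sigma^2 * int_0^t exp(-2 theta (t - s)) ds = sigma^2 * (1 - exp(-2 theta t)) / (2 theta).
With theta = 5/4, sigma = 1/2, x_0 = -7/4:
  E[X_t] = -7/4 * exp(-5/4 t) = -7*exp(-5*t/4)/4
  Var(X_t) = (1/2)^2 * (1 - exp(-2*5/4 t)) / (2 * 5/4) = 1/10 - exp(-5*t/2)/10.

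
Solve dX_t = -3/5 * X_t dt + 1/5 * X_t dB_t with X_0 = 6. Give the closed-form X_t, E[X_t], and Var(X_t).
X_t = 6 * exp((-31/50) t + (1/5) B_t); E[X_t] = 6*exp(-3*t/5); Var(X_t) = (36*exp(t/25) - 36)*exp(-6*t/5)

For GBM dX = mu X dt + sigma X dB with X_0 = x_0, apply Itô to Y = log X: dY = (mu - sigma^2/2) dt + sigma dB, so Y_t = log(x_0) + (mu - sigma^2/2) t + sigma B_t and hence X_t = x_0 * exp((mu - sigma^2/2) t + sigma B_t).
With mu = -3/5, sigma = 1/5, x_0 = 6, this gives:
  X_t = 6 * exp((-31/50) * t + (1/5) * B_t).
Since sigma*B_t ~ Normal(0, sigma^2 t), E[exp(sigma*B_t)] = exp(sigma^2 t / 2); so E[X_t] = x_0 * exp((mu - sigma^2/2) t) * exp(sigma^2 t / 2) = x_0 * exp(mu t) = 6*exp(-3*t/5).
Var(X_t) = E[X_t^2] - (E[X_t])^2 = x_0^2 * exp(2 mu t) * (exp(sigma^2 t) - 1) = (36*exp(t/25) - 36)*exp(-6*t/5).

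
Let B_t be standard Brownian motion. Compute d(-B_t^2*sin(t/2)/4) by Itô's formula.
d(-B_t^2*sin(t/2)/4) = (-B_t^2*cos(t/2)/8 - sin(t/2)/4) dt + (-B_t*sin(t/2)/2) dB_t

Itô's formula for f(t, x): d f(t, B_t) = (f_t + (1/2) f_xx) dt + f_x dB_t. Compute partials of f(t, x) = -x^2*sin(t/2)/4:
  f_t(t,x)  = -x^2*cos(t/2)/8
  f_x(t,x)  = -x*sin(t/2)/2
  f_xx(t,x) = -sin(t/2)/2
Assemble drift = f_t + (1/2) f_xx = -x^2*cos(t/2)/8 - sin(t/2)/4 and diffusion = f_x = -x*sin(t/2)/2. Substituting x = B_t:
  d(-B_t^2*sin(t/2)/4) = (-B_t^2*cos(t/2)/8 - sin(t/2)/4) dt + (-B_t*sin(t/2)/2) dB_t.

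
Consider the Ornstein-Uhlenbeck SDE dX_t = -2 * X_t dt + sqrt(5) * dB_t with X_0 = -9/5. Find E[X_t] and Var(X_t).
E[X_t] = -9*exp(-2*t)/5; Var(X_t) = 5/4 - 5*exp(-4*t)/4

The OU SDE dX = -theta X dt + sigma dB admits the integrating factor exp(theta t): d(exp(theta t) X_t) = sigma exp(theta t) dB_t. Integrating from 0 to t:
  X_t = x_0 * exp(-theta t) + sigma * int_0^t exp(-theta (t-s)) dB_s.
The Itô integral has mean 0 and (by the Itô isometry) variance sigma^2 * int_0^t exp(-2 theta (t - s)) ds = sigma^2 * (1 - exp(-2 theta t)) / (2 theta).
With theta = 2, sigma = sqrt(5), x_0 = -9/5:
  E[X_t] = -9/5 * exp(-2 t) = -9*exp(-2*t)/5
  Var(X_t) = (sqrt(5))^2 * (1 - exp(-2*2 t)) / (2 * 2) = 5/4 - 5*exp(-4*t)/4.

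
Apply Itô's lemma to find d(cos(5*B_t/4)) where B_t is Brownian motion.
d(cos(5*B_t/4)) = (-25*cos(5*B_t/4)/32) dt + (-5*sin(5*B_t/4)/4) dB_t

Itô's formula for f(B_t) gives d f(B_t) = f'(B_t) dB_t + (1/2) f''(B_t) dt. Compute derivatives of f(x) = cos(5*x/4):
  f'(x)  = -5*sin(5*x/4)/4
  f''(x) = -25*cos(5*x/4)/16
Substitute x = B_t and multiply the f'' term by 1/2:
  drift     = (1/2) * (-25*cos(5*x/4)/16) evaluated at B_t = -25*cos(5*B_t/4)/32
  diffusion = (-5*sin(5*x/4)/4) evaluated at B_t = -5*sin(5*B_t/4)/4
Therefore d(cos(5*B_t/4)) = (-25*cos(5*B_t/4)/32) dt + (-5*sin(5*B_t/4)/4) dB_t.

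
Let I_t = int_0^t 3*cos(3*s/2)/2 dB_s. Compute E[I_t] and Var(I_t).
E[I_t] = 0; Var(I_t) = 9*t/8 + 3*sin(3*t)/8

The Itô integral of a deterministic integrand f(s) has mean 0 because each increment f(s) * (B_{s+ds} - B_s) has mean 0. By the Itô isometry:
  Var( int_0^t f(s) dB_s ) = E[ (int_0^t f(s) dB_s)^2 ] = int_0^t f(s)^2 ds.
Here f(s) = 3*cos(3*s/2)/2, so f(s)^2 = 9*cos(3*s/2)^2/4. Integrate:
  int_0^t (9*cos(3*s/2)^2/4) ds = 9*t/8 + 3*sin(3*t)/8.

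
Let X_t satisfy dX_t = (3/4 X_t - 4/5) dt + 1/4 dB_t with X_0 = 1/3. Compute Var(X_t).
Var(X_t) = exp(3*t/2)/24 - 1/24

The variance V(t) = Var(X_t) satisfies V'(t) = 2 a V(t) + c^2 with V(0) = 0 (drift coefficient is linear in X, diffusion is constant). With a = 3/4, c = 1/4, the solution is
  V(t) = (c^2 / (2 a)) * (exp(2 a t) - 1)
       = ((1/4)^2 / (2*(3/4))) * (exp((3/2) t) - 1)
       = exp(3*t/2)/24 - 1/24.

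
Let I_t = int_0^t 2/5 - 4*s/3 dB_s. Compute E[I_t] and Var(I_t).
E[I_t] = 0; Var(I_t) = 4*t*(100*t^2 - 90*t + 27)/675

The Itô integral of a deterministic integrand f(s) has mean 0 because each increment f(s) * (B_{s+ds} - B_s) has mean 0. By the Itô isometry:
  Var( int_0^t f(s) dB_s ) = E[ (int_0^t f(s) dB_s)^2 ] = int_0^t f(s)^2 ds.
Here f(s) = 2/5 - 4*s/3, so f(s)^2 = 4*(10*s - 3)^2/225. Integrate:
  int_0^t (4*(10*s - 3)^2/225) ds = 4*t*(100*t^2 - 90*t + 27)/675.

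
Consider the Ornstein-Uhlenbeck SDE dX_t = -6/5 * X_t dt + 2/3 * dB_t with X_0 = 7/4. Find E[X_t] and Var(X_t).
E[X_t] = 7*exp(-6*t/5)/4; Var(X_t) = 5/27 - 5*exp(-12*t/5)/27

The OU SDE dX = -theta X dt + sigma dB admits the integrating factor exp(theta t): d(exp(theta t) X_t) = sigma exp(theta t) dB_t. Integrating from 0 to t:
  X_t = x_0 * exp(-theta t) + sigma * int_0^t exp(-theta (t-s)) dB_s.
The Itô integral has mean 0 and (by the Itô isometry) variance sigma^2 * int_0^t exp(-2 theta (t - s)) ds = sigma^2 * (1 - exp(-2 theta t)) / (2 theta).
With theta = 6/5, sigma = 2/3, x_0 = 7/4:
  E[X_t] = 7/4 * exp(-6/5 t) = 7*exp(-6*t/5)/4
  Var(X_t) = (2/3)^2 * (1 - exp(-2*6/5 t)) / (2 * 6/5) = 5/27 - 5*exp(-12*t/5)/27.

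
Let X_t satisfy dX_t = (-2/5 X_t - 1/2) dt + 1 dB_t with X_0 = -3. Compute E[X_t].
E[X_t] = -5/4 - 7*exp(-2*t/5)/4

Taking expectations and using E[dB_t] = 0, the mean m(t) = E[X_t] satisfies the ODE m'(t) = a m(t) + b with m(0) = x_0. With a = -2/5, b = -1/2, x_0 = -3, the solution is
  m(t) = x_0 * exp(a t) + (b/a) * (exp(a t) - 1)
       = (-3) * exp((-2/5) t) + ((-1/2)/(-2/5)) * (exp((-2/5) t) - 1)
       = -5/4 - 7*exp(-2*t/5)/4.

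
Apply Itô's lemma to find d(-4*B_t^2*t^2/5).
d(-4*B_t^2*t^2/5) = (4*t*(-2*B_t^2 - t)/5) dt + (-8*B_t*t^2/5) dB_t

Itô's formula for f(t, x): d f(t, B_t) = (f_t + (1/2) f_xx) dt + f_x dB_t. Compute partials of f(t, x) = -4*t^2*x^2/5:
  f_t(t,x)  = -8*t*x^2/5
  f_x(t,x)  = -8*t^2*x/5
  f_xx(t,x) = -8*t^2/5
Assemble drift = f_t + (1/2) f_xx = 4*t*(-t - 2*x^2)/5 and diffusion = f_x = -8*t^2*x/5. Substituting x = B_t:
  d(-4*B_t^2*t^2/5) = (4*t*(-2*B_t^2 - t)/5) dt + (-8*B_t*t^2/5) dB_t.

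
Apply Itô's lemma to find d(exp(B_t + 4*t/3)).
d(exp(B_t + 4*t/3)) = (11*exp(B_t + 4*t/3)/6) dt + (exp(B_t + 4*t/3)) dB_t

Itô's formula for f(t, x): d f(t, B_t) = (f_t + (1/2) f_xx) dt + f_x dB_t. Compute partials of f(t, x) = exp(4*t/3 + x):
  f_t(t,x)  = 4*exp(4*t/3 + x)/3
  f_x(t,x)  = exp(4*t/3 + x)
  f_xx(t,x) = exp(4*t/3 + x)
Assemble drift = f_t + (1/2) f_xx = 11*exp(4*t/3 + x)/6 and diffusion = f_x = exp(4*t/3 + x). Substituting x = B_t:
  d(exp(B_t + 4*t/3)) = (11*exp(B_t + 4*t/3)/6) dt + (exp(B_t + 4*t/3)) dB_t.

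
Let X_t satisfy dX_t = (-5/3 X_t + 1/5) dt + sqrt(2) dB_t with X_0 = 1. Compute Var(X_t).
Var(X_t) = 3/5 - 3*exp(-10*t/3)/5

The variance V(t) = Var(X_t) satisfies V'(t) = 2 a V(t) + c^2 with V(0) = 0 (drift coefficient is linear in X, diffusion is constant). With a = -5/3, c = sqrt(2), the solution is
  V(t) = (c^2 / (2 a)) * (exp(2 a t) - 1)
       = (sqrt(2)^2 / (2*(-5/3))) * (exp((-10/3) t) - 1)
       = 3/5 - 3*exp(-10*t/3)/5.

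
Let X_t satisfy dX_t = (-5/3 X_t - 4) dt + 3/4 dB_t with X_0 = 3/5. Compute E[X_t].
E[X_t] = -12/5 + 3*exp(-5*t/3)

Taking expectations and using E[dB_t] = 0, the mean m(t) = E[X_t] satisfies the ODE m'(t) = a m(t) + b with m(0) = x_0. With a = -5/3, b = -4, x_0 = 3/5, the solution is
  m(t) = x_0 * exp(a t) + (b/a) * (exp(a t) - 1)
       = (3/5) * exp((-5/3) t) + ((-4)/(-5/3)) * (exp((-5/3) t) - 1)
       = -12/5 + 3*exp(-5*t/3).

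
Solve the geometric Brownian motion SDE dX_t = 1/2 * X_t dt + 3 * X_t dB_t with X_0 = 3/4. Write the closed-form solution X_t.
X_t = 3/4 * exp((-4) * t + (3) * B_t)

For GBM dX = mu X dt + sigma X dB with X_0 = x_0, apply Itô to Y = log X: dY = (mu - sigma^2/2) dt + sigma dB, so Y_t = log(x_0) + (mu - sigma^2/2) t + sigma B_t and hence X_t = x_0 * exp((mu - sigma^2/2) t + sigma B_t).
With mu = 1/2, sigma = 3, x_0 = 3/4, this gives:
  X_t = 3/4 * exp((-4) * t + (3) * B_t).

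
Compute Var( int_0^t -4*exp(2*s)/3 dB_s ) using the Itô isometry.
Var = 4*exp(4*t)/9 - 4/9

The Itô integral of a deterministic integrand f(s) has mean 0 because each increment f(s) * (B_{s+ds} - B_s) has mean 0. By the Itô isometry:
  Var( int_0^t f(s) dB_s ) = E[ (int_0^t f(s) dB_s)^2 ] = int_0^t f(s)^2 ds.
Here f(s) = -4*exp(2*s)/3, so f(s)^2 = 16*exp(4*s)/9. Integrate:
  int_0^t (16*exp(4*s)/9) ds = 4*exp(4*t)/9 - 4/9.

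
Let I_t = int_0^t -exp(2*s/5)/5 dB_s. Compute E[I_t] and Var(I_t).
E[I_t] = 0; Var(I_t) = exp(4*t/5)/20 - 1/20

The Itô integral of a deterministic integrand f(s) has mean 0 because each increment f(s) * (B_{s+ds} - B_s) has mean 0. By the Itô isometry:
  Var( int_0^t f(s) dB_s ) = E[ (int_0^t f(s) dB_s)^2 ] = int_0^t f(s)^2 ds.
Here f(s) = -exp(2*s/5)/5, so f(s)^2 = exp(4*s/5)/25. Integrate:
  int_0^t (exp(4*s/5)/25) ds = exp(4*t/5)/20 - 1/20.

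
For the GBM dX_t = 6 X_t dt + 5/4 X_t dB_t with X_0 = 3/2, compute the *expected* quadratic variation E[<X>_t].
E[<X>_t] = 225*exp(217*t/16)/868 - 225/868

<X>_t = int_0^t ((5/4) * X_s)^2 ds. Taking expectation inside the integral: E[<X>_t] = (5/4)^2 * int_0^t E[X_s^2] ds. For GBM, E[X_s^2] = x_0^2 * exp((2 mu + sigma^2) s). Integrating:
  E[<X>_t] = (5/4)^2 * (3/2)^2 * (exp((2*6 + (5/4)^2) t) - 1) / (2*6 + (5/4)^2)
           = (5/4)^2 * (3/2)^2 * (exp((217/16) t) - 1) / (217/16) = 225*exp(217*t/16)/868 - 225/868.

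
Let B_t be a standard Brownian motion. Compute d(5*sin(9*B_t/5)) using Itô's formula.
d(5*sin(9*B_t/5)) = (-81*sin(9*B_t/5)/10) dt + (9*cos(9*B_t/5)) dB_t

Itô's formula for f(B_t) gives d f(B_t) = f'(B_t) dB_t + (1/2) f''(B_t) dt. Compute derivatives of f(x) = 5*sin(9*x/5):
  f'(x)  = 9*cos(9*x/5)
  f''(x) = -81*sin(9*x/5)/5
Substitute x = B_t and multiply the f'' term by 1/2:
  drift     = (1/2) * (-81*sin(9*x/5)/5) evaluated at B_t = -81*sin(9*B_t/5)/10
  diffusion = (9*cos(9*x/5)) evaluated at B_t = 9*cos(9*B_t/5)
Therefore d(5*sin(9*B_t/5)) = (-81*sin(9*B_t/5)/10) dt + (9*cos(9*B_t/5)) dB_t.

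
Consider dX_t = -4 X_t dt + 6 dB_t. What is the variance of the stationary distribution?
lim Var(X_t) = 9/2

The OU SDE dX = -theta X dt + sigma dB admits the integrating factor exp(theta t): d(exp(theta t) X_t) = sigma exp(theta t) dB_t. Integrating from 0 to t gives X_t = x_0 * exp(-theta t) + sigma * int_0^t exp(-theta (t-s)) dB_s for any initial x_0. The Itô integral has variance (by the Itô isometry) sigma^2 * int_0^t exp(-2 theta (t - s)) ds = sigma^2 * (1 - exp(-2 theta t)) / (2 theta), independent of x_0.
With theta = 4, sigma = 6:
  Var(X_t) = (6)^2 * (1 - exp(-2*4 t)) / (2 * 4) = 9/2 - 9*exp(-8*t)/2.
As t -> infinity, exp(-2*4 t) -> 0, so the stationary variance is sigma^2 / (2 theta) = 9/2.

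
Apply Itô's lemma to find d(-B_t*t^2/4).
d(-B_t*t^2/4) = (-B_t*t/2) dt + (-t^2/4) dB_t

Itô's formula for f(t, x): d f(t, B_t) = (f_t + (1/2) f_xx) dt + f_x dB_t. Compute partials of f(t, x) = -t^2*x/4:
  f_t(t,x)  = -t*x/2
  f_x(t,x)  = -t^2/4
  f_xx(t,x) = 0
Assemble drift = f_t + (1/2) f_xx = -t*x/2 and diffusion = f_x = -t^2/4. Substituting x = B_t:
  d(-B_t*t^2/4) = (-B_t*t/2) dt + (-t^2/4) dB_t.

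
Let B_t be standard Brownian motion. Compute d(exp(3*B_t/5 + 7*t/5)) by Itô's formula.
d(exp(3*B_t/5 + 7*t/5)) = (79*exp(3*B_t/5 + 7*t/5)/50) dt + (3*exp(3*B_t/5 + 7*t/5)/5) dB_t

Itô's formula for f(t, x): d f(t, B_t) = (f_t + (1/2) f_xx) dt + f_x dB_t. Compute partials of f(t, x) = exp(7*t/5 + 3*x/5):
  f_t(t,x)  = 7*exp(7*t/5 + 3*x/5)/5
  f_x(t,x)  = 3*exp(7*t/5 + 3*x/5)/5
  f_xx(t,x) = 9*exp(7*t/5 + 3*x/5)/25
Assemble drift = f_t + (1/2) f_xx = 79*exp(7*t/5 + 3*x/5)/50 and diffusion = f_x = 3*exp(7*t/5 + 3*x/5)/5. Substituting x = B_t:
  d(exp(3*B_t/5 + 7*t/5)) = (79*exp(3*B_t/5 + 7*t/5)/50) dt + (3*exp(3*B_t/5 + 7*t/5)/5) dB_t.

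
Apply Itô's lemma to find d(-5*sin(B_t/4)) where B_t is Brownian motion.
d(-5*sin(B_t/4)) = (5*sin(B_t/4)/32) dt + (-5*cos(B_t/4)/4) dB_t

Itô's formula for f(B_t) gives d f(B_t) = f'(B_t) dB_t + (1/2) f''(B_t) dt. Compute derivatives of f(x) = -5*sin(x/4):
  f'(x)  = -5*cos(x/4)/4
  f''(x) = 5*sin(x/4)/16
Substitute x = B_t and multiply the f'' term by 1/2:
  drift     = (1/2) * (5*sin(x/4)/16) evaluated at B_t = 5*sin(B_t/4)/32
  diffusion = (-5*cos(x/4)/4) evaluated at B_t = -5*cos(B_t/4)/4
Therefore d(-5*sin(B_t/4)) = (5*sin(B_t/4)/32) dt + (-5*cos(B_t/4)/4) dB_t.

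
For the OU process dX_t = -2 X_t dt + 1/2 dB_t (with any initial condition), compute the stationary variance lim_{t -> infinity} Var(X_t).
lim Var(X_t) = 1/16

The OU SDE dX = -theta X dt + sigma dB admits the integrating factor exp(theta t): d(exp(theta t) X_t) = sigma exp(theta t) dB_t. Integrating from 0 to t gives X_t = x_0 * exp(-theta t) + sigma * int_0^t exp(-theta (t-s)) dB_s for any initial x_0. The Itô integral has variance (by the Itô isometry) sigma^2 * int_0^t exp(-2 theta (t - s)) ds = sigma^2 * (1 - exp(-2 theta t)) / (2 theta), independent of x_0.
With theta = 2, sigma = 1/2:
  Var(X_t) = (1/2)^2 * (1 - exp(-2*2 t)) / (2 * 2) = 1/16 - exp(-4*t)/16.
As t -> infinity, exp(-2*2 t) -> 0, so the stationary variance is sigma^2 / (2 theta) = 1/16.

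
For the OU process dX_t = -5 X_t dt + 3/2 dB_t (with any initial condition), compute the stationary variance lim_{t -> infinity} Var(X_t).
lim Var(X_t) = 9/40

The OU SDE dX = -theta X dt + sigma dB admits the integrating factor exp(theta t): d(exp(theta t) X_t) = sigma exp(theta t) dB_t. Integrating from 0 to t gives X_t = x_0 * exp(-theta t) + sigma * int_0^t exp(-theta (t-s)) dB_s for any initial x_0. The Itô integral has variance (by the Itô isometry) sigma^2 * int_0^t exp(-2 theta (t - s)) ds = sigma^2 * (1 - exp(-2 theta t)) / (2 theta), independent of x_0.
With theta = 5, sigma = 3/2:
  Var(X_t) = (3/2)^2 * (1 - exp(-2*5 t)) / (2 * 5) = 9/40 - 9*exp(-10*t)/40.
As t -> infinity, exp(-2*5 t) -> 0, so the stationary variance is sigma^2 / (2 theta) = 9/40.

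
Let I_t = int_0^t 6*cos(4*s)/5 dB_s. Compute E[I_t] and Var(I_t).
E[I_t] = 0; Var(I_t) = 18*t/25 + 9*sin(4*t)*cos(4*t)/50

The Itô integral of a deterministic integrand f(s) has mean 0 because each increment f(s) * (B_{s+ds} - B_s) has mean 0. By the Itô isometry:
  Var( int_0^t f(s) dB_s ) = E[ (int_0^t f(s) dB_s)^2 ] = int_0^t f(s)^2 ds.
Here f(s) = 6*cos(4*s)/5, so f(s)^2 = 36*cos(4*s)^2/25. Integrate:
  int_0^t (36*cos(4*s)^2/25) ds = 18*t/25 + 9*sin(4*t)*cos(4*t)/50.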